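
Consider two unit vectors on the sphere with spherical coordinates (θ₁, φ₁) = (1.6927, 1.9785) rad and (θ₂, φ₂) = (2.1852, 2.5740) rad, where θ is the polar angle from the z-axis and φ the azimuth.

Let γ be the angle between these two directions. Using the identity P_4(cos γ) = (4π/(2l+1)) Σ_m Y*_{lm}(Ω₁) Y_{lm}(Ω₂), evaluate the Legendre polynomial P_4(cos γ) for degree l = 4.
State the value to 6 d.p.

-0.364180

Expand P_4 via completeness: Σ_{m} conj(Y_{4,m}) at Ω₁ times Y_{4,m} at Ω₂ —
  [-4]  conj(Y_{4,-4})(Ω₁) = -0.025765+0.428769i ; Y_{4,-4}(Ω₂) = -0.127027+0.150942i ; Δ = -0.061446-0.058354i
  [-3]  conj(Y_{4,-3})(Ω₁) = -0.139936+0.050714i ; Y_{4,-3}(Ω₂) = -0.051805+0.390236i ; Δ = -0.012541-0.057235i
  [-2]  conj(Y_{4,-2})(Ω₁) = +0.202561+0.215098i ; Y_{4,-2}(Ω₂) = +0.124995+0.268557i ; Δ = -0.032447+0.081285i
  [-1]  conj(Y_{4,-1})(Ω₁) = -0.065579+0.151837i ; Y_{4,-1}(Ω₂) = -0.126602-0.080719i ; Δ = +0.020559-0.013929i
  [+0]  conj(Y_{4,0})(Ω₁) = +0.271239-0.000000i ; Y_{4,0}(Ω₂) = -0.328392+0.000000i ; Δ = -0.089072+0.000000i
  [+1]  conj(Y_{4,1})(Ω₁) = +0.065579+0.151837i ; Y_{4,1}(Ω₂) = +0.126602-0.080719i ; Δ = +0.020559+0.013929i
  [+2]  conj(Y_{4,2})(Ω₁) = +0.202561-0.215098i ; Y_{4,2}(Ω₂) = +0.124995-0.268557i ; Δ = -0.032447-0.081285i
  [+3]  conj(Y_{4,3})(Ω₁) = +0.139936+0.050714i ; Y_{4,3}(Ω₂) = +0.051805+0.390236i ; Δ = -0.012541+0.057235i
  [+4]  conj(Y_{4,4})(Ω₁) = -0.025765-0.428769i ; Y_{4,4}(Ω₂) = -0.127027-0.150942i ; Δ = -0.061446+0.058354i
Accumulated sum -0.260825+0.000000i; after 4π/(2l+1) scaling, -0.364180+0.000000i ⇒ P_4 = -0.364180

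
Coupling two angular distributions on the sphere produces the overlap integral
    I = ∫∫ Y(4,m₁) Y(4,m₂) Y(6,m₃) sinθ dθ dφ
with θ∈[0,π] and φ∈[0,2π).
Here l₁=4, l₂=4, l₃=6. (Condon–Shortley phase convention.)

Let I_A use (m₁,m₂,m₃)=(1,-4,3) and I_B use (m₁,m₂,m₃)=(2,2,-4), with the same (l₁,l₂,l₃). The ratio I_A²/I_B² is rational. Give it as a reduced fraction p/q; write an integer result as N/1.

20/21

l's match ⇒ only the (l;m) 3-j factors differ between A and B.
A: triangle coeff Δ(4,4,6) = 1/1261260; Σ_t [0,0]: t=0:+1/51840 = 1/51840; (3j)²=8/429 [(4 4 6; 1 -4 3)], sign=-1
B: triangle coeff Δ(4,4,6) = 1/1261260; Σ_t [0,2]: t=0:+1/69120 t=1:−1/14400 t=2:+1/69120 = -7/172800; (3j)²=14/715 [(4 4 6; 2 2 -4)], sign=-1
I_A²/I_B² = (8/429)/(14/715) = 20/21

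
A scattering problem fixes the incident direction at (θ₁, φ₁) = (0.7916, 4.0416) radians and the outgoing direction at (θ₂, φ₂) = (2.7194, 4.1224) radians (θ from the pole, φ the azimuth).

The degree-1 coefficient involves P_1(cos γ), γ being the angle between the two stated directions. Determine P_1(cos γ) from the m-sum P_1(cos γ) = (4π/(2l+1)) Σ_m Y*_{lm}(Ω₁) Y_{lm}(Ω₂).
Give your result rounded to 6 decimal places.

Addition theorem: P_1(cos γ) = (4π/3) Σ_m Y*_{lm}(Ω₁) Y_{lm}(Ω₂), m = −1…1:
  m=-1: (-0.152798, -0.192552) × (-0.078763, 0.117637) = (0.034686, -0.002809)  (running Σ = (0.034686, -0.002809))
  m=0: (0.343345, -0.000000) × (-0.445700, 0.000000) = (-0.153029, 0.000000)  (running Σ = (-0.118343, -0.002809))
  m=1: (0.152798, -0.192552) × (0.078763, 0.117637) = (0.034686, 0.002809)  (running Σ = (-0.083657, 0.000000))
Total Σ_m = (-0.083657, 0.000000). Multiply by 4.188790: (-0.350420, 0.000000). P_1(cos γ) = -0.350420

-0.350420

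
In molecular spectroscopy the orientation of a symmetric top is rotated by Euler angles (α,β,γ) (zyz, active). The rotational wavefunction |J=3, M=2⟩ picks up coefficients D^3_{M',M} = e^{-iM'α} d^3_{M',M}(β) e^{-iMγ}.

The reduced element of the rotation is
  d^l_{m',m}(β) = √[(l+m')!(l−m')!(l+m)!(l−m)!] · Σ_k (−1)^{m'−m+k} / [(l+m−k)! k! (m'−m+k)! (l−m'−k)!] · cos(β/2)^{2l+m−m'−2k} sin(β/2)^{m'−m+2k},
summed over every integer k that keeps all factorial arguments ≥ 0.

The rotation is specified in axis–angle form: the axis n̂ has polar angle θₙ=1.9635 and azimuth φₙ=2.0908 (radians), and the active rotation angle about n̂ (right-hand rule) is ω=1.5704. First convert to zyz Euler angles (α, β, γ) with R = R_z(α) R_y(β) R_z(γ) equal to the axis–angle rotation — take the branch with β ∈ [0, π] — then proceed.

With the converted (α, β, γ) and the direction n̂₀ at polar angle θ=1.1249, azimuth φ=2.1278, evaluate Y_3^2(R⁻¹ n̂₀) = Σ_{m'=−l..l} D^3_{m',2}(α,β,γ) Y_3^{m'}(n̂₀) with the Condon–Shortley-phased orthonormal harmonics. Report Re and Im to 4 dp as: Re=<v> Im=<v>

Re=-0.2544 Im=0.0858

Axis–angle → zyz. n̂ = (sinθₙcosφₙ, sinθₙsinφₙ, cosθₙ) = (-0.459059, +0.801757, -0.382688), ω = 1.5704.
R = I cosω + sinω [n̂]ₓ + (1−cosω) n̂n̂ᵀ gives
  R = [+0.211048, +0.014779, +0.977364; -0.750596, +0.642956, +0.152358; -0.626150, -0.765760, +0.146788]
β = atan2(√(R₁₃²+R₂₃²), R₃₃) = 1.423476; α = atan2(R₂₃, R₁₃) mod 2π = 0.154642; γ = atan2(R₃₂, −R₃₁) mod 2π = 5.397820
Need the full column D^3_{m',2} for m'=−3..3 at α=0.1546, β=1.4235, γ=5.3978.
cos(β/2)=0.757228, sin(β/2)=0.653151
d^3_{-3,2}: single k=5 term ⇒ +0.220480;  D = -0.135852+0.173654i
d^3_{-2,2}: k∈[4..5] ⇒ +0.521767 -0.077639 = +0.444128;  D = -0.216510+0.387780i
d^3_{-1,2}: k∈[3..4] ⇒ +0.765156 -0.284639 = +0.480518;  D = -0.166832+0.450626i
d^3_{0,2}: k∈[2..3] ⇒ +0.768235 -0.571568 = +0.196667;  D = -0.039059+0.192749i
d^3_{1,2}: k∈[1..2] ⇒ +0.514217 -0.765156 = -0.250939;  D = +0.011361-0.250682i
d^3_{2,2}: k∈[0..1] ⇒ +0.188521 -0.701299 = -0.512778;  D = -0.055961-0.509715i
d^3_{3,2}: single k=0 term ⇒ -0.398311;  D = -0.103935-0.384511i
Y_3^{m'}(θ=1.1249,φ=2.1278) and Σ D·Y over m':
  (-0.1359+0.1737i)·(+0.3049-0.0307i)  (-0.2165+0.3878i)·(-0.1582+0.3220i)  (-0.1668+0.4506i)·(+0.0108+0.0173i)  (-0.0391+0.1927i)·(-0.3332+0.0000i)  (+0.0114-0.2507i)·(-0.0108+0.0173i)  (-0.0560-0.5097i)·(-0.1582-0.3220i)  (-0.1039-0.3845i)·(-0.3049-0.0307i)
Y_3^2(R⁻¹ n̂) = -0.254440+0.085787i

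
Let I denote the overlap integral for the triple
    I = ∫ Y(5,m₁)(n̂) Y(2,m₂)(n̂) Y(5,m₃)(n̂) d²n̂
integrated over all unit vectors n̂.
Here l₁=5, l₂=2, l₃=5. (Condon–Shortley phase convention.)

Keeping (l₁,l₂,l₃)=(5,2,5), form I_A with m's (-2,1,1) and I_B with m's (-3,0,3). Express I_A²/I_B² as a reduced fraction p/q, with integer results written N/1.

42/1

Shared (l₁,l₂,l₃)=(5,2,5): N and (l;000)² cancel in I_A²/I_B².
A: Δ = 2!·8!·2!/13! = 1/38610; Racah Σ t=1..2: t=1:−1/2880 t=2:+1/1440 = 1/2880; ⇒ 3j(5 2 5; -2 1 1)² = 7/715, sgn +1
B: Δ = 2!·8!·2!/13! = 1/38610; Racah Σ t=0..2: t=0:+1/161280 t=1:−1/5040 t=2:+1/5760 = -1/53760; ⇒ 3j(5 2 5; -3 0 3)² = 1/4290, sgn -1
I_A²/I_B² = (7/715)/(1/4290) = 42/1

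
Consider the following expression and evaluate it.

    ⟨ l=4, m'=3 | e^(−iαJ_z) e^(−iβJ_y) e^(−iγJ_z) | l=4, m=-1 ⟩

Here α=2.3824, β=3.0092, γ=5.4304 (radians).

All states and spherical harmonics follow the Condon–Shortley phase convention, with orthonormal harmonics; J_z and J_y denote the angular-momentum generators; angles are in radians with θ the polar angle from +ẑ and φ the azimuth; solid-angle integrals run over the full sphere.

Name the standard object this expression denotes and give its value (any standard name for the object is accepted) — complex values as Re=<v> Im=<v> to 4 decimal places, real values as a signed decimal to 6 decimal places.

This is a Wigner D-matrix element — the rotation-matrix element ⟨l m'| R(α,β,γ) |l m⟩ in the angular-momentum basis.
D^4_{3,-1}(2.3824,3.0092,5.4304) = e^{-i·3·2.3824}·d^4_{3,-1}(3.0092)·e^{-i·-1·5.4304}. Compute d first:
Half-angle: c=0.066148, s=0.997810. N=√(5040·1·6·120)=1904.940944
k: max(0,(-1)−(3))=0 … min(4+(-1),4−(3))=1
  k=0: (−1)^4·1904.9409/(144)·0.0661^4·0.9978^4 = +0.000251
  k=1: (−1)^5·1904.9409/(240)·0.0661^2·0.9978^6 = -0.034276
d^4_{3,-1}(3.0092) = +0.000251 -0.034276 = -0.034025
Attach z-rotation phases: D = e^{-i(3)(2.3824)}·(-0.034025)·e^{-i(-1)(5.4304)} = +0.004950+0.033663i

Wigner D-matrix element, Re=0.0050 Im=0.0337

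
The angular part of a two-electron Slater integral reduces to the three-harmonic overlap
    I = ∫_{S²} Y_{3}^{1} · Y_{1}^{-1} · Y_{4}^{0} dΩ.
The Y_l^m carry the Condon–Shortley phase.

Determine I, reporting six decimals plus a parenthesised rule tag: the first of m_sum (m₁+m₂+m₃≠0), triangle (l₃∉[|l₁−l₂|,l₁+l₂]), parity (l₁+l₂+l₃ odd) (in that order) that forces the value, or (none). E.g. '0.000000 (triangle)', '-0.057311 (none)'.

0.150786 (none)

Rules hold: Σm=0, L=8 even, 2≤4≤4.
N = 7·3·9 = 189
Δ = 0!·6!·2!/9! = 1/252
Racah Σ t=0..0: t=0:+1/36 = 1/36
⇒ 3j(3 1 4; 0 0 0)² = 4/63, sgn +1
Racah Σ t=0..0: t=0:+1/96 = 1/96
⇒ 3j(3 1 4; 1 -1 0)² = 1/42, sgn +1
4πI² = N·(3j₀)²·(3jₘ)² = 2/7
I = +1·√(0.285714/4π) = 0.15078601
No selection rule forces the value: the integral is nonzero (none).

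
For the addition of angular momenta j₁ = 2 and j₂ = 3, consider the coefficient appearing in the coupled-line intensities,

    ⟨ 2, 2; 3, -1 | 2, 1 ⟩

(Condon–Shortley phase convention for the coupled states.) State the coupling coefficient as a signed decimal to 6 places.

triangle: 3!×1!×3!/8! = 36/40320
(j±m)!: 4!×0!×2!×4!×3!×1! = 6912
prefactor² = (2J+1)×Δ×N² = 216/7
  k=0: +1/(0!×3!×0!×2!×1!×1!) = 1/12
Σ = 1/12  ⇒  CG² = 216/7×(1/12)² = 3/14
CG = +√(3/14) = +0.462910

+√(3/14) = +0.462910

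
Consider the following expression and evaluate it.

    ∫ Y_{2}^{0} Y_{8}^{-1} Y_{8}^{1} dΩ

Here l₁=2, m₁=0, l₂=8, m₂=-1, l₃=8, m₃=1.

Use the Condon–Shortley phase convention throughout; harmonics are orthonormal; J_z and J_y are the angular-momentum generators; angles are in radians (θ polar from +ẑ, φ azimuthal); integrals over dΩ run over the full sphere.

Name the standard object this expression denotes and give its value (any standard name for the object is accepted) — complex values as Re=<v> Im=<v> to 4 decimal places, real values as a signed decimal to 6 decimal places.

Gaunt coefficient, -0.152716

This is a Gaunt coefficient — the integral of a triple product of spherical harmonics over the sphere.
Rules hold: Σm=0, L=18 even, 6≤8≤10.
N = 5·17·17 = 1445
Δ = 2!·2!·14!/19! = 1/348840
Racah Σ t=0..2: t=0:+1/116121600 t=1:−1/25401600 t=2:+1/116121600 = -1/45158400
⇒ 3j(2 8 8; 0 0 0)² = 24/1615, sgn -1
Racah Σ t=0..2: t=0:+1/101606400 t=1:−1/29030400 t=2:+1/174182400 = -23/1219276800
⇒ 3j(2 8 8; 0 -1 1)² = 529/38760, sgn +1
4πI² = N·(3j₀)²·(3jₘ)² = 529/1805
I = -1·√(0.293075/4π) = -0.15271592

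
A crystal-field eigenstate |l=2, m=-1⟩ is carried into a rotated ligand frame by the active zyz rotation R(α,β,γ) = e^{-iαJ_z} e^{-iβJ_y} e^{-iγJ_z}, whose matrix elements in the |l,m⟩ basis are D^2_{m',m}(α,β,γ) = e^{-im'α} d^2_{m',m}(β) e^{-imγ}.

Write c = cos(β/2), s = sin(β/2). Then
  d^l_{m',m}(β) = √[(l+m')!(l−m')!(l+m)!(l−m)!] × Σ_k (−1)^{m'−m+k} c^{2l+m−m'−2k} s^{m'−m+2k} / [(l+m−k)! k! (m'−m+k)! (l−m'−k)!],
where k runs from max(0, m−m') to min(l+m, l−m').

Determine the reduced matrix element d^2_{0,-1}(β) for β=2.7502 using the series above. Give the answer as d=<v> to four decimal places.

d=0.4319

d^2_{0,-1}(β=2.7502) via the finite sum:
c=cos(2.750200/2)=0.194450, s=sin(2.750200/2)=0.980913; N=√[2·2·1·6]=4.898979
The bounds max(0,m−m')=0 and min(l+m,l−m')=1 give 2 terms
  k=0: (−1)^1·4.8990/(2)·0.1944^3·0.9809^1 = -0.017666
  k=1: (−1)^2·4.8990/(2)·0.1944^1·0.9809^3 = +0.449545
d^2_{0,-1}(2.7502) = -0.017666 +0.449545 = +0.431880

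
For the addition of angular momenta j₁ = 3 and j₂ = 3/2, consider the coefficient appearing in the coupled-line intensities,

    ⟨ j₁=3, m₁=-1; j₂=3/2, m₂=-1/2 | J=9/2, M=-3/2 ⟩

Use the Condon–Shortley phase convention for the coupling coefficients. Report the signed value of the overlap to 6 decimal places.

+0.731925  (= +√(15/28))

triangle: 0!*6!*3!/10! = 4320/3628800
(j±m)!: 2!*4!*1!*2!*3!*6! = 414720
prefactor² = (2J+1)*Δ*N² = 34560/7
  k=0: +1/(0!*0!*4!*1!*2!*2!) = 1/96
Σ = 1/96  ⇒  CG² = 34560/7*(1/96)² = 15/28
CG = +√(15/28) = +0.731925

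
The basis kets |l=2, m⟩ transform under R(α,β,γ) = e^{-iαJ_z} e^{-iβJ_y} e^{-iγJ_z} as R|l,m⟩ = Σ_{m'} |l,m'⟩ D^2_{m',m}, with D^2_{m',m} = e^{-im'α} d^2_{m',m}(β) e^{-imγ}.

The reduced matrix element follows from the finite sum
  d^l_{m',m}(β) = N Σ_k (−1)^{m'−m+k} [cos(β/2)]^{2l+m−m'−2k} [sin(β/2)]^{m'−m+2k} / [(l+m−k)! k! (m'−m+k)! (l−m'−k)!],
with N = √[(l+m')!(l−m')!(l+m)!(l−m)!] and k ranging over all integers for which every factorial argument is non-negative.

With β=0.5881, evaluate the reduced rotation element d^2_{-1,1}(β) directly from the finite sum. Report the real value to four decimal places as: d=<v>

d=0.2238

d^2_{-1,1}(β=0.5881) via the finite sum:
With c≡cos(β/2)=0.957078 and s≡sin(β/2)=0.289831, N=[1·6·6·1]^{1/2}=6.000000
The bounds max(0,m−m')=2 and min(l+m,l−m')=3 give 2 terms
  k=2: (−1)^0·6.0000/(2)·0.9571^2·0.2898^2 = +0.230837
  k=3: (−1)^1·6.0000/(6)·0.9571^0·0.2898^4 = -0.007056
d^2_{-1,1}(0.5881) = +0.230837 -0.007056 = +0.223780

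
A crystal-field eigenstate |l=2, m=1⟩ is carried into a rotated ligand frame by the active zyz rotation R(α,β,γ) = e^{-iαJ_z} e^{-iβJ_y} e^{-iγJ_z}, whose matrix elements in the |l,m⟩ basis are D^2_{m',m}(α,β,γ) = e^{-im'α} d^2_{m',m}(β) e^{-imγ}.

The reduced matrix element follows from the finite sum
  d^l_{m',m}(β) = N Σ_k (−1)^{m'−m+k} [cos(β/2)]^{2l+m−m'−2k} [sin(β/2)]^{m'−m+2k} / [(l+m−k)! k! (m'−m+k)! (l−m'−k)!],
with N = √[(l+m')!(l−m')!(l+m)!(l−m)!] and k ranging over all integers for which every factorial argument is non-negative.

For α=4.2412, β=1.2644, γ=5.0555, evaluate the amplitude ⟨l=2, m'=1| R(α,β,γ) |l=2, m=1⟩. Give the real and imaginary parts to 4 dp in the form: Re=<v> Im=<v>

D^2_{1,1}(4.2412,1.2644,5.0555) = e^{-i·1·4.2412}·d^2_{1,1}(1.2644)·e^{-i·1·5.0555}. Compute d first:
c=cos(1.264400/2)=0.806729, s=sin(1.264400/2)=0.590921; N=√[6·1·6·1]=6.000000
k∈{0,1} keeps every argument non-negative
  k=0: (−1)^0·6.0000/(6)·0.8067^4·0.5909^0 = +0.423557
  k=1: (−1)^1·6.0000/(2)·0.8067^2·0.5909^2 = -0.681767
d^2_{1,1}(1.2644) = +0.423557 -0.681767 = -0.258210
Attach z-rotation phases: D = e^{-i(1)(4.2412)}·(-0.258210)·e^{-i(1)(5.0555)} = +0.256095+0.032981i

Re=0.2561 Im=0.0330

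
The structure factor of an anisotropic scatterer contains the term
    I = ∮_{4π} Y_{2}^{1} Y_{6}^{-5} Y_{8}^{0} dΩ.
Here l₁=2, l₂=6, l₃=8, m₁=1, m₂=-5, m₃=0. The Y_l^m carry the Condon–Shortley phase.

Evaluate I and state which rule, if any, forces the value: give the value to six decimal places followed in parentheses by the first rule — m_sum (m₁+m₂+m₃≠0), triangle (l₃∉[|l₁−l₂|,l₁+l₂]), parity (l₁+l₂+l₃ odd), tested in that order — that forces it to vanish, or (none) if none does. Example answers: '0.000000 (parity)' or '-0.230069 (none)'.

1 − 5 + 0 = -4 ≠ 0: azimuthal integral kills it; I = 0

0.000000 (m_sum)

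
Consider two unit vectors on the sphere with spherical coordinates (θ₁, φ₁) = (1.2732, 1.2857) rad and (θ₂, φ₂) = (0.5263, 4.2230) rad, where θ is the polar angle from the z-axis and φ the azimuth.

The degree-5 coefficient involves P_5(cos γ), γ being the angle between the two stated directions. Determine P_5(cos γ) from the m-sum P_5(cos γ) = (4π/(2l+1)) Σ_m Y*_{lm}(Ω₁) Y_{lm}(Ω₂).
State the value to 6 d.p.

-0.321056

Addition theorem: P_5(cos γ) = (4π/11) Σ_m Y*_{lm}(Ω₁) Y_{lm}(Ω₂), m = −5…5:
  m=-5: (+0.366800+0.053680i) × (-0.009503-0.011406i) = -0.002874-0.004694i  (running Σ = -0.002874-0.004694i)
  m=-4: (+0.150017-0.326751i) × (-0.030481+0.074843i) = +0.019882+0.021188i  (running Σ = +0.017009+0.016494i)
  m=-3: (+0.051607+0.044854i) × (+0.249904-0.025738i) = +0.014051+0.009881i  (running Σ = +0.031060+0.026375i)
  m=-2: (+0.283734-0.181942i) × (-0.256494-0.381414i) = -0.142171-0.061553i  (running Σ = -0.111111-0.035179i)
  m=-1: (-0.004175-0.014244i) × (-0.171807+0.322579i) = +0.005312+0.001101i  (running Σ = -0.105800-0.034078i)
  m=0: (+0.323967-0.000000i) × (-0.214337+0.000000i) = -0.069438+0.000000i  (running Σ = -0.175238-0.034078i)
  m=1: (+0.004175-0.014244i) × (+0.171807+0.322579i) = +0.005312-0.001101i  (running Σ = -0.169926-0.035179i)
  m=2: (+0.283734+0.181942i) × (-0.256494+0.381414i) = -0.142171+0.061553i  (running Σ = -0.312097+0.026375i)
  m=3: (-0.051607+0.044854i) × (-0.249904-0.025738i) = +0.014051-0.009881i  (running Σ = -0.298046+0.016494i)
  m=4: (+0.150017+0.326751i) × (-0.030481-0.074843i) = +0.019882-0.021188i  (running Σ = -0.278164-0.004694i)
  m=5: (-0.366800+0.053680i) × (+0.009503-0.011406i) = -0.002874+0.004694i  (running Σ = -0.281037-0.000000i)
Accumulated sum -0.281037-0.000000i; after 4π/(2l+1) scaling, -0.321056-0.000000i ⇒ P_5 = -0.321056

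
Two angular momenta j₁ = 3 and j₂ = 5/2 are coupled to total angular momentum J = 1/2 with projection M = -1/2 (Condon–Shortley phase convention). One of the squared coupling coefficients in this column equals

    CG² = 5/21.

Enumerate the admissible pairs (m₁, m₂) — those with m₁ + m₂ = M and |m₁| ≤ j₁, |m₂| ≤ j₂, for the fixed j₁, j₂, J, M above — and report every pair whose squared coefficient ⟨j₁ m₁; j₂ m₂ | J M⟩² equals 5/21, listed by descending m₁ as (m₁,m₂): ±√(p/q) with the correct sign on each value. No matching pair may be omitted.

Admissible pairs with m₁+m₂ = M = -1/2: (-3,5/2), (-2,3/2), (-1,1/2), (0,-1/2), (1,-3/2), (2,-5/2)
  (m₁,m₂)=(2,-5/2): CG² = 1/21, CG = +√(1/21)
  (m₁,m₂)=(1,-3/2): CG² = 2/21, CG = −√(2/21)
  (m₁,m₂)=(0,-1/2): CG² = 1/7, CG = +√(1/7)
  (m₁,m₂)=(-1,1/2): CG² = 4/21, CG = −√(4/21)
  (m₁,m₂)=(-2,3/2): CG² = 5/21, CG = +√(5/21)   ← matches the target
  (m₁,m₂)=(-3,5/2): CG² = 2/7, CG = −√(2/7)
Pairs with CG² = 5/21: (-2,3/2): +√(5/21)

(-2,3/2): +√(5/21)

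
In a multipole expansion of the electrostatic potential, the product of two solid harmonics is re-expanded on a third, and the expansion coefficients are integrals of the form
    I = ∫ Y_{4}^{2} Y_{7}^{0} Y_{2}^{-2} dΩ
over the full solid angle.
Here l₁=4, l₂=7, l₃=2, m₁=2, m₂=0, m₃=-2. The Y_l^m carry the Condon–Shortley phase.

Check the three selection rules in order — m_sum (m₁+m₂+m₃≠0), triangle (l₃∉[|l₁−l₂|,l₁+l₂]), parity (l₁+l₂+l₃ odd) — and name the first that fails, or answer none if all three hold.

triangle

azimuthal sum: 2 + 0 − 2 = 0  ✓
l₃ must lie in [3,11]; have l₃=2  ✗
L = 4 + 7 + 2 = 13 (odd)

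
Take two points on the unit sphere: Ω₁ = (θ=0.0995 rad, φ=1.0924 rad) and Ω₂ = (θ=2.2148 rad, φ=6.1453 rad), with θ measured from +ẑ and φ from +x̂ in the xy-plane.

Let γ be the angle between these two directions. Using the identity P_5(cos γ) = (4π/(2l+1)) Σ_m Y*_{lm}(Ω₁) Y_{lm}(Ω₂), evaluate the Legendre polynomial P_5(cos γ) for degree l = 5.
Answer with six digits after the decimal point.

0.080110

Addition theorem: P_5(cos γ) = (4π/11) Σ_m Y*_{lm}(Ω₁) Y_{lm}(Ω₂), m = −5…5:
  m=-5: Y*=0.00000 - 0.00000j  Y=0.11713 + 0.09656j  product 0.00000 - 0.00000j
  m=-4: Y*=-0.00005 - 0.00013j  Y=-0.30696 - 0.18885j  product -0.00001 + 0.00005j
  m=-3: Y*=-0.00266 - 0.00036j  Y=0.36359 + 0.15961j  product -0.00091 - 0.00056j
  m=-2: Y*=-0.01889 + 0.02680j  Y=-0.05100 - 0.01443j  product 0.00135 - 0.00109j
  m=-1: Y*=0.11315 + 0.21820j  Y=-0.33434 - 0.04639j  product -0.02771 - 0.07820j
  m=+0: Y*=0.86738 + 0.00000j  Y=0.14374 + 0.00000j  product 0.12468 + 0.00000j
  m=+1: Y*=-0.11315 + 0.21820j  Y=0.33434 - 0.04639j  product -0.02771 + 0.07820j
  m=+2: Y*=-0.01889 - 0.02680j  Y=-0.05100 + 0.01443j  product 0.00135 + 0.00109j
  m=+3: Y*=0.00266 - 0.00036j  Y=-0.36359 + 0.15961j  product -0.00091 + 0.00056j
  m=+4: Y*=-0.00005 + 0.00013j  Y=-0.30696 + 0.18885j  product -0.00001 - 0.00005j
  m=+5: Y*=-0.00000 - 0.00000j  Y=-0.11713 + 0.09656j  product 0.00000 + 0.00000j
Total Σ_m = 0.07012 - 0.00000j. Multiply by 1.142397: 0.08011 - 0.00000j. P_5(cos γ) = 0.080110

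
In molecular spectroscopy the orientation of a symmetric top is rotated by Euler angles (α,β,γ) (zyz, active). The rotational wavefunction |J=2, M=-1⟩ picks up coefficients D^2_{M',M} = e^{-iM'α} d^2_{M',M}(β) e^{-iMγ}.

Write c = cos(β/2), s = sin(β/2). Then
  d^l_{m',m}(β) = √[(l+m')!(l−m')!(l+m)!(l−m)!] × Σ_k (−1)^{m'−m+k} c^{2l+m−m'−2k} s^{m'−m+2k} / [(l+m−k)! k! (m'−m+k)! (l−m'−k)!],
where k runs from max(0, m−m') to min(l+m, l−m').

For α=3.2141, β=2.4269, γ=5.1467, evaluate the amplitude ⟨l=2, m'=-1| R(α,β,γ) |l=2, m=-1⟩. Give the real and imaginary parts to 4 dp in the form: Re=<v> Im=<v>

Re=0.1491 Im=-0.2686

Split into d^2_{-1,-1}(β=2.4269) × two z-phases.
c=cos(2.426900/2)=0.349789, s=sin(2.426900/2)=0.936828; N=√[1·6·1·6]=6.000000
k: max(0,(-1)−(-1))=0 … min(2+(-1),2−(-1))=1
  k=0: (−1)^0·6.0000/(6)·0.3498^4·0.9368^0 = +0.014970
  k=1: (−1)^1·6.0000/(2)·0.3498^2·0.9368^2 = -0.322147
d^2_{-1,-1}(2.4269) = +0.014970 -0.322147 = -0.307177
Attach z-rotation phases: D = e^{-i(-1)(3.2141)}·(-0.307177)·e^{-i(-1)(5.1467)} = +0.149103-0.268563i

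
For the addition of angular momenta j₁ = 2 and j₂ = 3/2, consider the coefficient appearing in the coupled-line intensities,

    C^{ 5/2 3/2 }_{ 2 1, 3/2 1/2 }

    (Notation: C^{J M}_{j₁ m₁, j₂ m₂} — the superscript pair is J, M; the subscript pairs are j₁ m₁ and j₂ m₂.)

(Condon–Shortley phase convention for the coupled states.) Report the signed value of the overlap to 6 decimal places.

√[6·1!3!2!/7! · 3!1!2!1!4!1!] = √(144/35)
  +(−1)^0/∏(0,1,1,2,2,0)! = 1/4  (running 1/4)
  +(−1)^1/∏(1,0,0,1,3,1)! = -1/6  (running 1/12)
⟨..|..⟩ = √(144/35)·(1/12) = +0.169031

+√(1/35) ≈ +0.169031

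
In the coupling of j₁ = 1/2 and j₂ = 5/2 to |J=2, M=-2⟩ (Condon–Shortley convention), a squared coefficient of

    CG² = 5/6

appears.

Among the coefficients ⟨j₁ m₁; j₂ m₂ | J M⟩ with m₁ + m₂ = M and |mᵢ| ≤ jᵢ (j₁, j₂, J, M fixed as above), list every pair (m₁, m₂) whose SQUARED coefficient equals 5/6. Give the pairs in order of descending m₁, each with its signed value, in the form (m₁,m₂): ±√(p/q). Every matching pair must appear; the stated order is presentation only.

(1/2,-5/2): +√(5/6)

Admissible pairs with m₁+m₂ = M = -2: (-1/2,-3/2), (1/2,-5/2)
  (m₁,m₂)=(1/2,-5/2): CG² = 5/6, CG = +√(5/6)   ← matches the target
  (m₁,m₂)=(-1/2,-3/2): CG² = 1/6, CG = −√(1/6)
Pairs with CG² = 5/6: (1/2,-5/2): +√(5/6)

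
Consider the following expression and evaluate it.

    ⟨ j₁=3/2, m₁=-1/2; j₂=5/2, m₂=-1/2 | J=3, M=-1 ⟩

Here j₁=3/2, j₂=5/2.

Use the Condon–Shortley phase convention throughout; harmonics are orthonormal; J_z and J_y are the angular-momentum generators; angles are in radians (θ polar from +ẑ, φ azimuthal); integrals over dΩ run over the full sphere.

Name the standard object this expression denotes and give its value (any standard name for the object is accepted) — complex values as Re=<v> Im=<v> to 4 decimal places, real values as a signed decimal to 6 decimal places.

This is a Clebsch–Gordan (vector-coupling) coefficient.
triangle: 1!*2!*4!/8! = 48/40320
(j±m)!: 1!*2!*2!*3!*2!*4! = 1152
prefactor² = (2J+1)*Δ*N² = 48/5
  k=0: +1/(0!*1!*2!*2!*0!*2!) = 1/8
  k=1: −1/(1!*0!*1!*1!*1!*3!) = -1/6
Σ = -1/24  ⇒  CG² = 48/5*(-1/24)² = 1/60
CG = −√(1/60) = -0.129099

Clebsch–Gordan coefficient, −√(1/60) ≈ -0.129099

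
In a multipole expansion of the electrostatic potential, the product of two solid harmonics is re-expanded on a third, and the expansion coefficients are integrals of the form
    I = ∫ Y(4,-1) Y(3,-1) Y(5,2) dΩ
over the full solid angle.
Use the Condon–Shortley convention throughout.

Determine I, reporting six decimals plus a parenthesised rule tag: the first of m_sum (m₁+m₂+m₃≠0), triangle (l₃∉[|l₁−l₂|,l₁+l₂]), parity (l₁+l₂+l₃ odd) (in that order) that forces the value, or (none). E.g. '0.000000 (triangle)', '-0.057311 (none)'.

Rules hold: Σm=0, L=12 even, 1≤5≤7.
N = 9·7·11 = 693
Δ = 2!·6!·4!/13! = 1/180180
Racah Σ t=0..2: t=0:+1/576 t=1:−1/144 t=2:+1/576 = -1/288
⇒ 3j(4 3 5; 0 0 0)² = 20/1001, sgn +1
Racah Σ t=0..2: t=0:+1/960 t=1:−1/288 t=2:+1/1728 = -1/540
⇒ 3j(4 3 5; -1 -1 2)² = 128/6435, sgn +1
4πI² = N·(3j₀)²·(3jₘ)² = 512/1859
I = +1·√(0.275417/4π) = 0.14804384
No selection rule forces the value: the integral is nonzero (none).

0.148044 (none)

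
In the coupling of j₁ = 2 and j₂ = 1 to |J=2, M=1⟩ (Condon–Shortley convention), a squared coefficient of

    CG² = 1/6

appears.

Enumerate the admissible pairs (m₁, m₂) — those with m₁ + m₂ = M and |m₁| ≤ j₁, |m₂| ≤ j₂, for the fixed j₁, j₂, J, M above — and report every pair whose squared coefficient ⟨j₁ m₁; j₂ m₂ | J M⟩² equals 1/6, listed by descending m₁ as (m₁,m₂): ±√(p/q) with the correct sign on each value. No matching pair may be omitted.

(1,0): +√(1/6)

Admissible pairs with m₁+m₂ = M = 1: (0,1), (1,0), (2,-1)
  (m₁,m₂)=(2,-1): CG² = 1/3, CG = +√(1/3)
  (m₁,m₂)=(1,0): CG² = 1/6, CG = +√(1/6)   ← matches the target
  (m₁,m₂)=(0,1): CG² = 1/2, CG = −√(1/2)
Pairs with CG² = 1/6: (1,0): +√(1/6)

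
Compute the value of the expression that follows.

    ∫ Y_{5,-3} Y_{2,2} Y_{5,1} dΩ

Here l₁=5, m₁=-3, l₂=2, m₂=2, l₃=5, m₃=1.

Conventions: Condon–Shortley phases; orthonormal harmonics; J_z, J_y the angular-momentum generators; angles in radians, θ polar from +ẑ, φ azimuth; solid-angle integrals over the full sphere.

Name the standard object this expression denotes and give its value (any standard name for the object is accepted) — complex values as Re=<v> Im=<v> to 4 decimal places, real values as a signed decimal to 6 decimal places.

Gaunt coefficient, +0.171169

This is a Gaunt coefficient — the integral of a triple product of spherical harmonics over the sphere.
Rules hold: Σm=0, L=12 even, 3≤5≤7.
N = 11·5·11 = 605
Δ = 2!·8!·2!/13! = 1/38610
Racah Σ t=0..2: t=0:+1/2880 t=1:−1/576 t=2:+1/2880 = -1/960
⇒ 3j(5 2 5; 0 0 0)² = 10/429, sgn +1
Racah Σ t=2..2: t=2:+1/5760 = 1/5760
⇒ 3j(5 2 5; -3 2 1)² = 56/2145, sgn +1
4πI² = N·(3j₀)²·(3jₘ)² = 560/1521
I = +1·√(0.368179/4π) = 0.17116875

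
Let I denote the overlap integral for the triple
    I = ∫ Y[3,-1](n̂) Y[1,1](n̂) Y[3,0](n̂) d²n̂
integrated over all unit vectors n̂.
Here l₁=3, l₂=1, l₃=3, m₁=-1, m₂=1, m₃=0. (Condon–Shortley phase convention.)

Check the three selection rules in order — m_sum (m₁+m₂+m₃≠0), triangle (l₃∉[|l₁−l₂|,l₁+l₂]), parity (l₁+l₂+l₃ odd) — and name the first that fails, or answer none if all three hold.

parity

Σmᵢ = 0  ✓
l₃∈[|l₁−l₂|,l₁+l₂]=[2,4], have l₃=3  ✓
Σlᵢ = 7 ⇒ odd  ✗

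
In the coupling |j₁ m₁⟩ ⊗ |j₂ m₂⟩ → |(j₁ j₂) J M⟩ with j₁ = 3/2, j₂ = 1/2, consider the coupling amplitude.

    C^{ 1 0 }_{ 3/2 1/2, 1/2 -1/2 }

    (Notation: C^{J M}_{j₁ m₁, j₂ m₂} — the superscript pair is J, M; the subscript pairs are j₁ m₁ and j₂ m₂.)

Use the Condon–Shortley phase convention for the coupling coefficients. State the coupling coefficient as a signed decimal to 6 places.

triangle: 1!·2!·0!/4! = 2/24
(j±m)!: 2!·1!·0!·1!·1!·1! = 2
prefactor² = (2J+1)·Δ·N² = 1/2
  k=0: +1/(0!·1!·1!·0!·1!·0!) = 1
Σ = 1  ⇒  CG² = 1/2·1² = 1/2
CG = +√(1/2) = +0.707107

+0.707107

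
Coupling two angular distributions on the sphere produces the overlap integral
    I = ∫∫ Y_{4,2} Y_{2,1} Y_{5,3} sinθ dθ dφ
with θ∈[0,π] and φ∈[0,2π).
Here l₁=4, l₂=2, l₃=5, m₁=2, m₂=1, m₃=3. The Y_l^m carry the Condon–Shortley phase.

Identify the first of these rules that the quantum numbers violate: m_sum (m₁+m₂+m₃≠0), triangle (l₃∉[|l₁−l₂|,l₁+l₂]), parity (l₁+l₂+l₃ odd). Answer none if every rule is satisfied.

azimuthal sum: 2 + 1 + 3 = 6  ✗
2 ≤ 5 ≤ 6 (triangle on l)
L = 4 + 2 + 5 = 11 (odd)

m_sum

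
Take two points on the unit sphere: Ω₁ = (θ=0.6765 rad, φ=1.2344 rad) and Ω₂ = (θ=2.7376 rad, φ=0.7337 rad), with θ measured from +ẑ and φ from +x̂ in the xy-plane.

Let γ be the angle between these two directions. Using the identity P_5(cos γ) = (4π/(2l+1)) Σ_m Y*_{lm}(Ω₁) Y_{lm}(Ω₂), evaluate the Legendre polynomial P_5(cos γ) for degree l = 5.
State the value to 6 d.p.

-0.087382

Term-by-term m-sum for l=5 (normalisation 4π/11 = 1.142397):
  term(m=-5) = -0.000156+0.000116i   from Y*(Ω₁)=+0.044367-0.004953i, Y(Ω₂)=-0.003765+0.002191i
  term(m=-4) = +0.002372-0.005145i   from Y*(Ω₁)=+0.039265-0.171390i, Y(Ω₂)=+0.031537+0.006616i
  term(m=-3) = +0.003619+0.052605i   from Y*(Ω₁)=-0.321352-0.202192i, Y(Ω₂)=-0.081856-0.112196i
  term(m=-2) = -0.085146-0.133016i   from Y*(Ω₁)=-0.333858+0.266022i, Y(Ω₂)=-0.038185+0.367994i
  term(m=-1) = +0.023243+0.012719i   from Y*(Ω₁)=+0.016640+0.047584i, Y(Ω₂)=+0.390371-0.351960i
  term(m=+0) = +0.035644+0.000000i   from Y*(Ω₁)=-0.389482-0.000000i, Y(Ω₂)=-0.091516+0.000000i
  term(m=+1) = +0.023243-0.012719i   from Y*(Ω₁)=-0.016640+0.047584i, Y(Ω₂)=-0.390371-0.351960i
  term(m=+2) = -0.085146+0.133016i   from Y*(Ω₁)=-0.333858-0.266022i, Y(Ω₂)=-0.038185-0.367994i
  term(m=+3) = +0.003619-0.052605i   from Y*(Ω₁)=+0.321352-0.202192i, Y(Ω₂)=+0.081856-0.112196i
  term(m=+4) = +0.002372+0.005145i   from Y*(Ω₁)=+0.039265+0.171390i, Y(Ω₂)=+0.031537-0.006616i
  term(m=+5) = -0.000156-0.000116i   from Y*(Ω₁)=-0.044367-0.004953i, Y(Ω₂)=+0.003765+0.002191i
Accumulated sum -0.076490-0.000000i; after 4π/(2l+1) scaling, -0.087382-0.000000i ⇒ P_5 = -0.087382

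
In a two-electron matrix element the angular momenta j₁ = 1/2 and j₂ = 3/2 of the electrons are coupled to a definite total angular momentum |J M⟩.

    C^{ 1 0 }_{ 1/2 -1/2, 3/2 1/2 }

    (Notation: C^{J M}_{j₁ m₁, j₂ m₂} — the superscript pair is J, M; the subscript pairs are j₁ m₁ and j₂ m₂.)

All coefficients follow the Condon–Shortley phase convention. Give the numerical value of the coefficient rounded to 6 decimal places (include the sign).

−√(1/2) = -0.707107

j₁+j₂−J=1  J+j₁−j₂=0  J−j₁+j₂=2  j₁+j₂+J+1=4
(j₁±m₁, j₂±m₂, J±M) = (0,1,2,1,1,1)
P² = 1/2
sum k=1..1:
  [1] −1/1 = -1
S = -1
C² = P²·S² = 1/2 ; C = -0.707107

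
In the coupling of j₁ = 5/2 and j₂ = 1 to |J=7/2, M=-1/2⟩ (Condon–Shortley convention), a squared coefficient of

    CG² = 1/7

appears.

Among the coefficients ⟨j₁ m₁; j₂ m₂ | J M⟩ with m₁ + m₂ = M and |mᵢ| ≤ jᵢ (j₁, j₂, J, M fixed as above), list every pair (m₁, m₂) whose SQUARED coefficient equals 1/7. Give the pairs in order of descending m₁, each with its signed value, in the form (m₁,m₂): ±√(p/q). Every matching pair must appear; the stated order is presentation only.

Admissible pairs with m₁+m₂ = M = -1/2: (-3/2,1), (-1/2,0), (1/2,-1)
  (m₁,m₂)=(1/2,-1): CG² = 2/7, CG = +√(2/7)
  (m₁,m₂)=(-1/2,0): CG² = 4/7, CG = +√(4/7)
  (m₁,m₂)=(-3/2,1): CG² = 1/7, CG = +√(1/7)   ← matches the target
Pairs with CG² = 1/7: (-3/2,1): +√(1/7)

(-3/2,1): +√(1/7)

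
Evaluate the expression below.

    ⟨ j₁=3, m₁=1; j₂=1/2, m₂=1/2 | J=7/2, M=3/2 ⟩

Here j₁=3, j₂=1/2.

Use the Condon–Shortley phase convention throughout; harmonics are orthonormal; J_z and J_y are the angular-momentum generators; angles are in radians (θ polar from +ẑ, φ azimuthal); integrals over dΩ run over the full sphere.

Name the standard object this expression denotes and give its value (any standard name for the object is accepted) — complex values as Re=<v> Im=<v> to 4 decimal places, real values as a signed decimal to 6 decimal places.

Clebsch–Gordan coefficient, +√(5/7) ≈ +0.845154

This is a Clebsch–Gordan (vector-coupling) coefficient.
triangle: 0!×6!×1!/8! = 720/40320
(j±m)!: 4!×2!×1!×0!×5!×2! = 11520
prefactor² = (2J+1)×Δ×N² = 11520/7
  k=0: +1/(0!×0!×2!×1!×4!×0!) = 1/48
Σ = 1/48  ⇒  CG² = 11520/7×(1/48)² = 5/7
CG = +√(5/7) = +0.845154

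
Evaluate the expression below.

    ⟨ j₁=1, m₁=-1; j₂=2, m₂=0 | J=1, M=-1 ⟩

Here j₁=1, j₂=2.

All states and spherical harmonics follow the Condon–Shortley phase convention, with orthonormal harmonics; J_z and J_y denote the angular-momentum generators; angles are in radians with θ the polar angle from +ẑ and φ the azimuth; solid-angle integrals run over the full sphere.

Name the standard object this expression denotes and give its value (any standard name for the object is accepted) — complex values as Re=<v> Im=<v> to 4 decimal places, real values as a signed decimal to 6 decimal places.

This is a Clebsch–Gordan (vector-coupling) coefficient.
j₁+j₂−J=2  J+j₁−j₂=0  J−j₁+j₂=2  j₁+j₂+J+1=5
(j₁±m₁, j₂±m₂, J±M) = (0,2,2,2,0,2)
P² = 8/5
sum k=2..2:
  [2] +1/4 = 1/4
S = 1/4
C² = P²·S² = 1/10 ; C = +0.316228

Clebsch–Gordan coefficient, +√(1/10) ≈ +0.316228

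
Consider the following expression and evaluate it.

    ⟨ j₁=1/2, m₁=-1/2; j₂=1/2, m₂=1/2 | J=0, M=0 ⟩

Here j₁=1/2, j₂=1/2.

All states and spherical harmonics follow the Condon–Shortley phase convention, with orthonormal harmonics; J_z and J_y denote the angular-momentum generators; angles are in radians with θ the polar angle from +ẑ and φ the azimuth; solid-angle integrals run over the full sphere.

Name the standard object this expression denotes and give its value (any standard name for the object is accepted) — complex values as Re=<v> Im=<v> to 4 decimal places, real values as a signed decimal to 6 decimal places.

This is a Clebsch–Gordan (vector-coupling) coefficient.
j₁+j₂−J=1  J+j₁−j₂=0  J−j₁+j₂=0  j₁+j₂+J+1=2
(j₁±m₁, j₂±m₂, J±M) = (0,1,1,0,0,0)
P² = 1/2
sum k=1..1:
  [1] −1/1 = -1
S = -1
C² = P²·S² = 1/2 ; C = -0.707107

Clebsch–Gordan coefficient, −√(1/2) ≈ -0.707107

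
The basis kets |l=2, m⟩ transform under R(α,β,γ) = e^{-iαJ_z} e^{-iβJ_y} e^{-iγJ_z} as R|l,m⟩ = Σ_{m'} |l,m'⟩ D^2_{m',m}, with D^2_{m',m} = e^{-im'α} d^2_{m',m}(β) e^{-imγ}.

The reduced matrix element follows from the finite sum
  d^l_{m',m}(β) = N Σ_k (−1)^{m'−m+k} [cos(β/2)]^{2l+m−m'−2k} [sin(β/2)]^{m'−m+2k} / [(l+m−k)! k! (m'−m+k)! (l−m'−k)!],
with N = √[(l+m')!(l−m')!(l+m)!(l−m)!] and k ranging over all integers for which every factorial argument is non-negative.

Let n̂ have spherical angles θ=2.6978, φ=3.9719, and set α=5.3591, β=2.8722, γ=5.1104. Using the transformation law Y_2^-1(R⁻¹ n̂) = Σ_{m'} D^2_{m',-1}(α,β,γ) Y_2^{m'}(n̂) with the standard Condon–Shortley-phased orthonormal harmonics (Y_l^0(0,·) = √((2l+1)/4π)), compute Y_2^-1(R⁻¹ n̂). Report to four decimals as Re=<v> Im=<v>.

Re=0.3120 Im=0.0081

Need the full column D^2_{m',-1} for m'=−2..2 at α=5.3591, β=2.8722, γ=5.1104.
cos(β/2)=0.134289, sin(β/2)=0.990942
d^2_{-2,-1}: single k=1 term ⇒ +0.004800;  D = -0.004765-0.000578i
d^2_{-1,-1}: k∈[0..1] ⇒ +0.000325 -0.053125 = -0.052800;  D = +0.026513+0.045661i
d^2_{0,-1}: k∈[0..1] ⇒ -0.005878 +0.320083 = +0.314204;  D = +0.121781-0.289644i
d^2_{1,-1}: k∈[0..1] ⇒ +0.053125 -0.964258 = -0.911133;  D = -0.883100+0.224270i
d^2_{2,-1}: single k=0 term ⇒ -0.261346;  D = -0.203972-0.163393i
Y_2^{m'}(θ=2.6978,φ=3.9719) and Σ D·Y over m':
  (-0.0048-0.0006i)·(-0.0064-0.0709i)  (+0.0265+0.0457i)·(+0.2021-0.2211i)  (+0.1218-0.2896i)·(+0.4563+0.0000i)  (-0.8831+0.2243i)·(-0.2021-0.2211i)  (-0.2040-0.1634i)·(-0.0064+0.0709i)
Y_2^-1(R⁻¹ n̂) = +0.311985+0.008056i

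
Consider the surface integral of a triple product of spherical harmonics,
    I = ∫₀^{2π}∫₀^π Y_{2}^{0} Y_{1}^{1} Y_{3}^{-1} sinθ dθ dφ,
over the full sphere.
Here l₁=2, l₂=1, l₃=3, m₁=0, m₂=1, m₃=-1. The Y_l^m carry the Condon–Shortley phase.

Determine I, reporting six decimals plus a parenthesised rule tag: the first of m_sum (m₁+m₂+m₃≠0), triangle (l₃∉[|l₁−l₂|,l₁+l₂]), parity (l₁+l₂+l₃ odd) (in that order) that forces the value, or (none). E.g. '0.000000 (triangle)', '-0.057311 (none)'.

-0.202301 (none)

m-sum 0 ✓  L=6 even ✓  1≤3≤3 ✓
Π(2lᵢ+1) = 5×3×7 = 105
triangle coeff Δ(2,1,3) = 1/105
Σ_t [0,0]: t=0:+1/4 = 1/4
(3j)²=3/35 [(2 1 3; 0 0 0)], sign=-1
Σ_t [0,0]: t=0:+1/8 = 1/8
(3j)²=2/35 [(2 1 3; 0 1 -1)], sign=+1
⇒ 4πI² = 18/35
I = (-1)√(18/35/(4π)) = -0.20230066
No selection rule forces the value: the integral is nonzero (none).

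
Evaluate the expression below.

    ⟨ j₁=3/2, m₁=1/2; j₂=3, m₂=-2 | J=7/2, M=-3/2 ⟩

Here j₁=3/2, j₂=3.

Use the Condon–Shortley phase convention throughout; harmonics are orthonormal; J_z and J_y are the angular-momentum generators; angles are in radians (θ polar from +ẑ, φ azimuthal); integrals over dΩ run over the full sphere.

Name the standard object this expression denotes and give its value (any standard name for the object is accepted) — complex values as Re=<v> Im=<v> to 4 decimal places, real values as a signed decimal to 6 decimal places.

Clebsch–Gordan coefficient, +√(3/7) ≈ +0.654654

This is a Clebsch–Gordan (vector-coupling) coefficient.
triangle: 1!*2!*5!/9! = 240/362880
(j±m)!: 2!*1!*1!*5!*2!*5! = 57600
prefactor² = (2J+1)*Δ*N² = 6400/21
  k=0: +1/(0!*1!*1!*1!*1!*4!) = 1/24
  k=1: −1/(1!*0!*0!*0!*2!*5!) = -1/240
Σ = 3/80  ⇒  CG² = 6400/21*(3/80)² = 3/7
CG = +√(3/7) = +0.654654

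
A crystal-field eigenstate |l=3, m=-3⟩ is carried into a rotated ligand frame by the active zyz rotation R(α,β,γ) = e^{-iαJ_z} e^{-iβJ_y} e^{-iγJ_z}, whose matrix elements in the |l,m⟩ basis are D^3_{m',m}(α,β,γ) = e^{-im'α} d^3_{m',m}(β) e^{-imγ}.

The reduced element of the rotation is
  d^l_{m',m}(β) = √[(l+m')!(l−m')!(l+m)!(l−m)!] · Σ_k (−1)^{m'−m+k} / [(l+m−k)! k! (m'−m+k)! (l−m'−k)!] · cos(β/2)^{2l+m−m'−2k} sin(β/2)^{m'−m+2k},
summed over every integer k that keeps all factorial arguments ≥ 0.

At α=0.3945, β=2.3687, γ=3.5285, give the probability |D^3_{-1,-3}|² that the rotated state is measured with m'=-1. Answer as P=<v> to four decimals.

First d^3_{-1,-3}(β=2.3687), then the phase factors e^{-i(-1)α} and e^{-i(-3)γ}:
Half-angle: c=0.376899, s=0.926254. N=√(2·24·1·720)=185.903201
k∈{0} keeps every argument non-negative
  k=0: (−1)^2·185.9032/(48)·0.3769^4·0.9263^2 = +0.067051
d^3_{-1,-3}(2.3687) = +0.067051
|D^3_{-1,-3}|² = |d^3_{-1,-3}(β)|² = (+0.067051)² = 0.004496 (the z-rotation phases have unit modulus)

P=0.0045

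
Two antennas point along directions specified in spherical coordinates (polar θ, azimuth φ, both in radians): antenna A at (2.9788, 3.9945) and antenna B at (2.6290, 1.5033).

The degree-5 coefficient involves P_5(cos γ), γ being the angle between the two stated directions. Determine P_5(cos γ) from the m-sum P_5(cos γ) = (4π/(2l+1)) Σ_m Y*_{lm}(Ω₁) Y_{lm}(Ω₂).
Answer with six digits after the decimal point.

-0.403288

Expand P_5 via completeness: Σ_{m} conj(Y_{5,m}) at Ω₁ times Y_{5,m} at Ω₂ —
  term(m=-5) = +0.000001-0.000000i   from Y*(Ω₁)=+0.000022+0.000047i, Y(Ω₂)=+0.004361-0.012426i
  term(m=-4) = -0.000063-0.000038i   from Y*(Ω₁)=+0.000963+0.000267i, Y(Ω₂)=-0.071320-0.019737i
  term(m=-3) = +0.001011+0.002528i   from Y*(Ω₁)=+0.009546-0.006294i, Y(Ω₂)=-0.047890+0.233266i
  term(m=-2) = +0.010224-0.036941i   from Y*(Ω₁)=+0.011361-0.083630i, Y(Ω₂)=+0.450025+0.061122i
  term(m=-1) = -0.117148+0.089129i   from Y*(Ω₁)=-0.248547-0.284594i, Y(Ω₂)=+0.026275-0.388685i
  term(m=+0) = -0.141068-0.000000i   from Y*(Ω₁)=-0.758488-0.000000i, Y(Ω₂)=+0.185985+0.000000i
  term(m=+1) = -0.117148-0.089129i   from Y*(Ω₁)=+0.248547-0.284594i, Y(Ω₂)=-0.026275-0.388685i
  term(m=+2) = +0.010224+0.036941i   from Y*(Ω₁)=+0.011361+0.083630i, Y(Ω₂)=+0.450025-0.061122i
  term(m=+3) = +0.001011-0.002528i   from Y*(Ω₁)=-0.009546-0.006294i, Y(Ω₂)=+0.047890+0.233266i
  term(m=+4) = -0.000063+0.000038i   from Y*(Ω₁)=+0.000963-0.000267i, Y(Ω₂)=-0.071320+0.019737i
  term(m=+5) = +0.000001+0.000000i   from Y*(Ω₁)=-0.000022+0.000047i, Y(Ω₂)=-0.004361-0.012426i
Total Σ_m = -0.353019+0.000000i. Multiply by 1.142397: -0.403288+0.000000i. P_5(cos γ) = -0.403288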